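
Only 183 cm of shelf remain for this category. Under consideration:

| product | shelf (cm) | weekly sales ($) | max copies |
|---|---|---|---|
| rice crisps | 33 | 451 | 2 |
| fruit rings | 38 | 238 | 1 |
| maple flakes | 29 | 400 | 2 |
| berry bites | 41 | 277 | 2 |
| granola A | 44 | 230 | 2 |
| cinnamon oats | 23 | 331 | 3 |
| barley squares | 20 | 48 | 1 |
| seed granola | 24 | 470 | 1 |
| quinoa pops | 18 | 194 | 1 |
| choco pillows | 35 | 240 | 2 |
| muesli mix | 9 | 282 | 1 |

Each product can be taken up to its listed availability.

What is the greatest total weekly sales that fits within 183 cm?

2790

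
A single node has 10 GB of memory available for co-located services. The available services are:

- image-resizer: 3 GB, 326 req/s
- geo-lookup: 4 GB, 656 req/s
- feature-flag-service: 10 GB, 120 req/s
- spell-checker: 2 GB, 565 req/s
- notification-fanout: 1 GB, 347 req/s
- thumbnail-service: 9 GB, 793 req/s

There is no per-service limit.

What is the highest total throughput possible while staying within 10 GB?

3470

10×notification-fanout uses 10 of the 10 GB and totals 3470.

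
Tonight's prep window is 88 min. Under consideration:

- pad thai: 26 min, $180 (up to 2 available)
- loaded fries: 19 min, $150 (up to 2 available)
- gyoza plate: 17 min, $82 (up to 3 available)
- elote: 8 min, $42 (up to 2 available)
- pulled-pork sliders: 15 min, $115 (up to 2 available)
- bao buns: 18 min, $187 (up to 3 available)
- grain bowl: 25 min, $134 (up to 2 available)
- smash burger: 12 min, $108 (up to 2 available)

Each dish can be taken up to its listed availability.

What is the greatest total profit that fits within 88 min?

826

Density check — bao buns 10.39, smash burger 9.00, loaded fries 7.89 are the best per min.
Filling by ratio: elote + 3×bao buns + 2×smash burger for 819, with 2 min left unused.
Replace elote and 2×smash burger with loaded fries + pulled-pork sliders: the trade gains 7 net, giving 826 at 88 min.
Every other selection either busts 88 min or exceeds an availability limit or fails to beat 826.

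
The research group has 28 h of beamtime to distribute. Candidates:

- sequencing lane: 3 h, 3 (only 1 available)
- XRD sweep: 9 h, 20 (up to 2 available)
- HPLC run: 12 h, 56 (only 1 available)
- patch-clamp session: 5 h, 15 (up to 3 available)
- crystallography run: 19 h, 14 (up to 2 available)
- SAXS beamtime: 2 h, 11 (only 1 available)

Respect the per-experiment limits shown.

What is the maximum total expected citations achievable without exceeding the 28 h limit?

102

By expected citations per h: SAXS beamtime 5.50, HPLC run 4.67, patch-clamp session 3.00 lead.
Greedy by ratio would take sequencing lane + HPLC run + 2×patch-clamp session + SAXS beamtime: 27 h used, total 100.
The 8 h tied up in sequencing lane and patch-clamp session is better spent on XRD sweep — total rises to 102 (28 h).
Nothing else within 28 h beats 102.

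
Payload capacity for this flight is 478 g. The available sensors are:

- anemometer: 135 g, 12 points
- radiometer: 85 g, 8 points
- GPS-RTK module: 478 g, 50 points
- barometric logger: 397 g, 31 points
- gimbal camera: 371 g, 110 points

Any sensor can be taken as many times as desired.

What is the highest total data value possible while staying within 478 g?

118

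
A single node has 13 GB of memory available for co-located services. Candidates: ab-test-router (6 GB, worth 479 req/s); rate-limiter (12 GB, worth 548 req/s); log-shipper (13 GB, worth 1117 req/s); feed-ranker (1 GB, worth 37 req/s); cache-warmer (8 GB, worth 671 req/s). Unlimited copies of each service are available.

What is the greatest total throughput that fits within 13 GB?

1117

Best packing: log-shipper — 13 GB, 1117 total.
That's the maximum — no swap from here does better than 1117.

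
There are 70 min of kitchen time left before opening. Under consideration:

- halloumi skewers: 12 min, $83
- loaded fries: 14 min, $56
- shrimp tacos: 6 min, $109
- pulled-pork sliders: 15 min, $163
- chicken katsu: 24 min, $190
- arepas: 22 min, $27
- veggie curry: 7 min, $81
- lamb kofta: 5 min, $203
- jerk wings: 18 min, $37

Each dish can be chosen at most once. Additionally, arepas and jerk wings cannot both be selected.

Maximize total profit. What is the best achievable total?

829

By profit per min: lamb kofta 40.60, shrimp tacos 18.17, veggie curry 11.57, pulled-pork sliders 10.87 lead.
The ratio ordering already packs tightly: halloumi skewers + shrimp tacos + pulled-pork sliders + chicken katsu + veggie curry + lamb kofta, 69 min, 829.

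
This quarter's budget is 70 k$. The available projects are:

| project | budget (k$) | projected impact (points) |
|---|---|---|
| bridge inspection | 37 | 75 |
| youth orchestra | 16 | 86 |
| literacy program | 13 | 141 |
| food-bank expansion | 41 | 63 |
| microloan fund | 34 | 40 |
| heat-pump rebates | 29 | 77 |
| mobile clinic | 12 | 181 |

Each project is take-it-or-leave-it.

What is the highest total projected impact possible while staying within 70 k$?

485

Ranking by ratio (projected impact/k$): mobile clinic 15.08, literacy program 10.85, youth orchestra 5.38, heat-pump rebates 2.66.
The ratio ordering already packs tightly: youth orchestra + literacy program + heat-pump rebates + mobile clinic, 70 k$, 485.
Every other selection either busts 70 k$ or fails to beat 485.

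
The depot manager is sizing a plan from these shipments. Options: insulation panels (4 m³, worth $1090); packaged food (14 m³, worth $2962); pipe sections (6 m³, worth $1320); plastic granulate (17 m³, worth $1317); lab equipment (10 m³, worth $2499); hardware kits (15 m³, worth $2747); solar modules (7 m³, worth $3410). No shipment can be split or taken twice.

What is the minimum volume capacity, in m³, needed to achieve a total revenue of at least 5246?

17

Need the lightest bundle worth ≥ 5246.
insulation panels + pipe sections + solar modules reaches 5820 using 17 m³.
Below 17 m³ the best achievable stays under 5246.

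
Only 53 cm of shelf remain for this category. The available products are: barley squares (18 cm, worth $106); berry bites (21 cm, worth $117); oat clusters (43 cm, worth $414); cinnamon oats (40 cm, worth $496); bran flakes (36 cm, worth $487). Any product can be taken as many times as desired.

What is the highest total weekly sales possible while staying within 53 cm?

A density-first pass picks bran flakes — 487 at 36 cm.
The 36 cm tied up in bran flakes is better spent on cinnamon oats — total rises to 496 (40 cm).
No other feasible combination exceeds 496.

496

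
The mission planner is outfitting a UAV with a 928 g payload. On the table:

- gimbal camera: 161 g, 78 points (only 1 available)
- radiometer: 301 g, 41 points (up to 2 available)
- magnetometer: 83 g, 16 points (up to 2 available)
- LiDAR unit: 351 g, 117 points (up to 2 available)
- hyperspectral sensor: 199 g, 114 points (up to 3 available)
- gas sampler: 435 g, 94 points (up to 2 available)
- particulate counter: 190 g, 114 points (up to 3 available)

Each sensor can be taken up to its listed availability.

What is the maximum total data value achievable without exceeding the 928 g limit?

Best packing: magnetometer + hyperspectral sensor + 3×particulate counter — 852 g, 472 total.
Nothing else within 928 g beats 472.

472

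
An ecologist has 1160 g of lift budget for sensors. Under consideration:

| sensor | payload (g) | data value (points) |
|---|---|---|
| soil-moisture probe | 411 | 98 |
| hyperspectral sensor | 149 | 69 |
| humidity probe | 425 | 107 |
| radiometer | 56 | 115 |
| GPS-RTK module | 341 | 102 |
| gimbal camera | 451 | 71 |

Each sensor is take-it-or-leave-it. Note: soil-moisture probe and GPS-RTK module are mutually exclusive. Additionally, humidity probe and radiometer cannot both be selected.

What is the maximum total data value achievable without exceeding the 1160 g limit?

Ranking by ratio (data value/g): radiometer 2.05, hyperspectral sensor 0.46, GPS-RTK module 0.30, humidity probe 0.25.
Taking hyperspectral sensor + radiometer + GPS-RTK module + gimbal camera: 997 g used, 357 in data value.

357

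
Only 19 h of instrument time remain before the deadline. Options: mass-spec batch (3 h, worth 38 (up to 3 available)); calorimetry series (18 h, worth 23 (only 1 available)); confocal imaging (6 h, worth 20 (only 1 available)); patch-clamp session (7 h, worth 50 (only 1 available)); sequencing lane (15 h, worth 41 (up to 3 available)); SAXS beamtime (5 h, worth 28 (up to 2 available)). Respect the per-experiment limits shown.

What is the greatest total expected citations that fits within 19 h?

170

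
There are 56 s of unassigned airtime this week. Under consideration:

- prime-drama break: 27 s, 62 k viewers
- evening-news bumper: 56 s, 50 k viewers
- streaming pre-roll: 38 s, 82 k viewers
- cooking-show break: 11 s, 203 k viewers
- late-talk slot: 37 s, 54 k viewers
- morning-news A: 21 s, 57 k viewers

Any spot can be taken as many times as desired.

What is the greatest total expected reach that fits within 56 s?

1015

5×cooking-show break uses 55 of the 56 s and totals 1015.
No other feasible combination exceeds 1015.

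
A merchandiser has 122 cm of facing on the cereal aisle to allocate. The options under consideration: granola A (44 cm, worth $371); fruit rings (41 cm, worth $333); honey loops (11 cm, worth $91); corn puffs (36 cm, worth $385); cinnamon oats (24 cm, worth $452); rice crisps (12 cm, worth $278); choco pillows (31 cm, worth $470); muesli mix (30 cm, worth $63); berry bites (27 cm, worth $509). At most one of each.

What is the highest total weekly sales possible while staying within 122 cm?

1816

Ranking by ratio (weekly sales/cm): rice crisps 23.17, berry bites 18.85, cinnamon oats 18.83.
A density-first pass picks honey loops + cinnamon oats + rice crisps + choco pillows + berry bites — 1800 at 105 cm.
The 23 cm tied up in honey loops and rice crisps is better spent on corn puffs — total rises to 1816 (118 cm).
That's the maximum — no swap from here does better than 1816.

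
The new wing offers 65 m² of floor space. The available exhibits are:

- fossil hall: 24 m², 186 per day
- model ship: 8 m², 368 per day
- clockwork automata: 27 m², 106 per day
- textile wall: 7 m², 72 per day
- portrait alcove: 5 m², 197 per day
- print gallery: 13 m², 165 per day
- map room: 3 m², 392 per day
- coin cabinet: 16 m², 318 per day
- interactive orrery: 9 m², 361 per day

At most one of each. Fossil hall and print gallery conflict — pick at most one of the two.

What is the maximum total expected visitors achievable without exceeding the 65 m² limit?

Model ship + textile wall + portrait alcove + print gallery + map room + coin cabinet + interactive orrery uses 61 of the 65 m² and totals 1873.
An exhaustive check of the 512 subsets confirms 1873.

1873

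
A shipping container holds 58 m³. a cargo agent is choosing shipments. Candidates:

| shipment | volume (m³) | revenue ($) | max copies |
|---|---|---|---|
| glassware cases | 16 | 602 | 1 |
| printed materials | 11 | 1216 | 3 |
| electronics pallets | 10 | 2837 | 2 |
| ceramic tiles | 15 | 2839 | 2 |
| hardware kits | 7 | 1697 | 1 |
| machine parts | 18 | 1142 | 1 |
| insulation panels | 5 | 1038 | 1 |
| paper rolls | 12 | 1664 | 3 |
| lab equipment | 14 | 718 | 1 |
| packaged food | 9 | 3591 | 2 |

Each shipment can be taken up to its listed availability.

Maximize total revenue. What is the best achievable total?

16733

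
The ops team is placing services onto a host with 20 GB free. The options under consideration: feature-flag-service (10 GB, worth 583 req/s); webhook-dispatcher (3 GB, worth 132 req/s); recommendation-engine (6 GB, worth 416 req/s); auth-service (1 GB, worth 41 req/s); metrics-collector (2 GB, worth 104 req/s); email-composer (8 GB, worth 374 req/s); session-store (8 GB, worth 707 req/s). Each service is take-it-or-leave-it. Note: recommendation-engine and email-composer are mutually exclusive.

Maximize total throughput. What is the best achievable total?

1400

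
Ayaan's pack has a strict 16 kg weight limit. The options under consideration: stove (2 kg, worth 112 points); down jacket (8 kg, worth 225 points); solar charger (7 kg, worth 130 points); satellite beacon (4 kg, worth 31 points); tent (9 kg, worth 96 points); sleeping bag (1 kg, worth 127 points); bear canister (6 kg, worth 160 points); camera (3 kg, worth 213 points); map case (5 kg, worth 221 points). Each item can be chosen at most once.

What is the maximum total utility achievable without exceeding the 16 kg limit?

The ratio heuristic lands on stove + satellite beacon + sleeping bag + camera + map case (704) but leaves 1 kg idle.
Dropping stove and satellite beacon frees 6 kg; slotting in bear canister (6 kg) lifts the total to 721 at 15 kg.
That's the maximum — no swap from here does better than 721.

721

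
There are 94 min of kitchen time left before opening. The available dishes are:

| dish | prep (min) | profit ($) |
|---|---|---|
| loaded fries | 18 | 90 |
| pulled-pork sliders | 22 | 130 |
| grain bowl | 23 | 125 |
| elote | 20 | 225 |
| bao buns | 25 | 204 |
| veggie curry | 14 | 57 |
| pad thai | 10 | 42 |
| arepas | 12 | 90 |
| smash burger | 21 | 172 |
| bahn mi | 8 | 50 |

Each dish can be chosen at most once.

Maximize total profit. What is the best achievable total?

748

By profit per min: elote 11.25, smash burger 8.19, bao buns 8.16 lead.
A density-first pass picks elote + bao buns + arepas + smash burger + bahn mi — 741 at 86 min.
Replace bahn mi with veggie curry: the trade gains 7 net, giving 748 at 92 min.
Next best is loaded fries + elote + bao buns + smash burger + bahn mi at 741 (92 min) — short by 7.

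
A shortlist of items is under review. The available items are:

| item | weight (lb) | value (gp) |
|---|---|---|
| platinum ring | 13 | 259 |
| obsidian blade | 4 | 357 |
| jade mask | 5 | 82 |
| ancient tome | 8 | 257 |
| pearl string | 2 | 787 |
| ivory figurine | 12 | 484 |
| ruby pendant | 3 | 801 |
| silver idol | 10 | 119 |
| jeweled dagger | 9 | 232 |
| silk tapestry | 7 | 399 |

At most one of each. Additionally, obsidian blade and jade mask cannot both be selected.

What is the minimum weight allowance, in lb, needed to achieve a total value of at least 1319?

5

Minimise lb subject to total value ≥ 1319.
Taking pearl string + ruby pendant gives 1588 (≥ 1319) for 5 lb.
Any bundle with less than 5 lb falls short of 1319.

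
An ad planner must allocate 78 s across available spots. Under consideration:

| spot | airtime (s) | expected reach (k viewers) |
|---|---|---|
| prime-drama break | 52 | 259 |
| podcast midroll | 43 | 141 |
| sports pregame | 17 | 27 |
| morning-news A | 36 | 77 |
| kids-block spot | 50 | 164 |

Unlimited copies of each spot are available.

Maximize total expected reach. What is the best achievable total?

The ratio ordering already packs tightly: prime-drama break + sports pregame, 69 s, 286.
The spare 9 s is too small for any remaining spot, and no exchange beats 286.

286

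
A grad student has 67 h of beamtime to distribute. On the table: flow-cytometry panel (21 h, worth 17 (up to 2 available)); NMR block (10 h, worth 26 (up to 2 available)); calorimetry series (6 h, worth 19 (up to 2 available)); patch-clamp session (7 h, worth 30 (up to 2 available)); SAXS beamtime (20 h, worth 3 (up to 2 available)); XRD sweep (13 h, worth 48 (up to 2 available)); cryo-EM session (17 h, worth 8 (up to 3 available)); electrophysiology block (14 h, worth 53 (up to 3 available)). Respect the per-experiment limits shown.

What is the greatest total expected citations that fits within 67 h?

252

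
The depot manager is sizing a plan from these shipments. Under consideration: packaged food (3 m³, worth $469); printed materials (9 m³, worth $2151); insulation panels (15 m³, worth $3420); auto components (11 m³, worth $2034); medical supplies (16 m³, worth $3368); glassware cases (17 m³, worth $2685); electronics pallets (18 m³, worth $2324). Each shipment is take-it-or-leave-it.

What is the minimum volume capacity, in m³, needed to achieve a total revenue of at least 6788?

31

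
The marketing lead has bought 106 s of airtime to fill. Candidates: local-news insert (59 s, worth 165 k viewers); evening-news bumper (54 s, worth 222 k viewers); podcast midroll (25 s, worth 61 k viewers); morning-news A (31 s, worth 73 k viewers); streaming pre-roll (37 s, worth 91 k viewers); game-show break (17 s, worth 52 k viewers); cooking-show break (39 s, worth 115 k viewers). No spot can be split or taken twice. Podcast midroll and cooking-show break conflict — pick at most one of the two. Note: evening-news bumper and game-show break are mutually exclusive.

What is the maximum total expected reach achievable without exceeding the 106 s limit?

337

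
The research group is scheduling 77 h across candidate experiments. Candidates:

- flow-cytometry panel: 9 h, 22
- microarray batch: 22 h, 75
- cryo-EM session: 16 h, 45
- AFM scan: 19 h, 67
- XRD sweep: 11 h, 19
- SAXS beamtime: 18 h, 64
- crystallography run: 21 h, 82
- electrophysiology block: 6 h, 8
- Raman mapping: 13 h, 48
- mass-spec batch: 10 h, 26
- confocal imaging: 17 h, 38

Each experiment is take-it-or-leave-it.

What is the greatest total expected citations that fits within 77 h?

A density-first pass picks AFM scan + SAXS beamtime + crystallography run + electrophysiology block + Raman mapping — 269 at 77 h.
Replace SAXS beamtime and electrophysiology block with microarray batch: the trade gains 3 net, giving 272 at 75 h.
Next best is microarray batch + SAXS beamtime + crystallography run + Raman mapping at 269 (74 h) — short by 3.

272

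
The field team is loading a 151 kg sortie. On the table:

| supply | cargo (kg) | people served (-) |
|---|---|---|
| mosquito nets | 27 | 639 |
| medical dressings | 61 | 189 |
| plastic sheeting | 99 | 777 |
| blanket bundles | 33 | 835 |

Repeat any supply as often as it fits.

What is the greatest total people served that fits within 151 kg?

3587

Greedy by ratio would take 4×blanket bundles: 132 kg used, total 3340.
Dropping 2×blanket bundles frees 66 kg; slotting in 3×mosquito nets (81 kg) lifts the total to 3587 at 147 kg.
Nothing else within 151 kg beats 3587.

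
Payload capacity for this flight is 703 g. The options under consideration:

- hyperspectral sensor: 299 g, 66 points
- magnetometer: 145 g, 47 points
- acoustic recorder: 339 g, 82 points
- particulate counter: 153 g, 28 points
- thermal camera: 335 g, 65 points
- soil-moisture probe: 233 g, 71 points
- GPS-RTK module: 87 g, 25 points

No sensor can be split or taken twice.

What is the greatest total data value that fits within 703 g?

184

Ranking by ratio (data value/g): magnetometer 0.32, soil-moisture probe 0.30, GPS-RTK module 0.29.
Taking the top-ratio sensors first gives magnetometer + particulate counter + soil-moisture probe + GPS-RTK module for 171 (618 g).
Replace particulate counter and GPS-RTK module with hyperspectral sensor: the trade gains 13 net, giving 184 at 677 g.
Every other selection either busts 703 g or fails to beat 184.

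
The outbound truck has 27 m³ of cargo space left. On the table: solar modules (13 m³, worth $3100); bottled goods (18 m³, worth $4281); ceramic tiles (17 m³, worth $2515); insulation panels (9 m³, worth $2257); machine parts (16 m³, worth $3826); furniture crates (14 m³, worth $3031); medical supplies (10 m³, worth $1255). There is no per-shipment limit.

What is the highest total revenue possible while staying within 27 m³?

Density check — insulation panels 250.78, machine parts 239.12, solar modules 238.46, bottled goods 237.83 are the best per m³.
3×insulation panels uses 27 of the 27 m³ and totals 6771.

6771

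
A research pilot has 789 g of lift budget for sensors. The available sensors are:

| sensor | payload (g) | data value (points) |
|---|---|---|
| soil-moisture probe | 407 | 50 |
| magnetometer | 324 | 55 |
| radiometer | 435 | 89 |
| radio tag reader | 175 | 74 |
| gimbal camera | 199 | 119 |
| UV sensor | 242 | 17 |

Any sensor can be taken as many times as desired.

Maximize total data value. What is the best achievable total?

431

Best packing: radio tag reader + 3×gimbal camera — 772 g, 431 total.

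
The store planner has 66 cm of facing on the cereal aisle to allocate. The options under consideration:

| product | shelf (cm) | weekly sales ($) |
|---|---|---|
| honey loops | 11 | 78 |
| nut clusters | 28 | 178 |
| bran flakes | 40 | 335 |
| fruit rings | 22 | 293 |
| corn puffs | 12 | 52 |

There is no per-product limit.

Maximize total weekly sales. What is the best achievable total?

879

By weekly sales per cm: fruit rings 13.32, bran flakes 8.38, honey loops 7.09, nut clusters 6.36 lead.
Taking 3×fruit rings: 66 cm used, 879 in weekly sales.
Every other selection either busts 66 cm or fails to beat 879.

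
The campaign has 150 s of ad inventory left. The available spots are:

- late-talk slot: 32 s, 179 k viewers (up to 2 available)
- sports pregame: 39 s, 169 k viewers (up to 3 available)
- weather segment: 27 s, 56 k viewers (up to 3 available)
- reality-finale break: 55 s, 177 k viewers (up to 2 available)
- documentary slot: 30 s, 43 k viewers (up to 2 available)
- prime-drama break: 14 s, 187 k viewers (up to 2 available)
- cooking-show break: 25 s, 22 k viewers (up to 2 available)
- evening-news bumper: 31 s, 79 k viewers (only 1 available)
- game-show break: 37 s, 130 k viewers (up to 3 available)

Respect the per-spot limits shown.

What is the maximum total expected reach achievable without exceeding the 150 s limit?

A density-first pass picks 2×late-talk slot + sports pregame + 2×prime-drama break — 901 at 131 s.
Dropping sports pregame frees 39 s; slotting in reality-finale break (55 s) lifts the total to 909 at 147 s.

909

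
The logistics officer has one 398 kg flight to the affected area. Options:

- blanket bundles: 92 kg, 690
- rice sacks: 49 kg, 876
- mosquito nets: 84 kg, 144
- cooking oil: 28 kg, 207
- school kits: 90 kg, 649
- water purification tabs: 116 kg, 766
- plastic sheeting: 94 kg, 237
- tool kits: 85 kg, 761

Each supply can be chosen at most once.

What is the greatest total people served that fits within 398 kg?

3300

Ranking by ratio (people served/kg): rice sacks 17.88, tool kits 8.95, blanket bundles 7.50, cooking oil 7.39.
A density-first pass picks blanket bundles + rice sacks + cooking oil + school kits + tool kits — 3183 at 344 kg.
The 90 kg tied up in school kits is better spent on water purification tabs — total rises to 3300 (370 kg).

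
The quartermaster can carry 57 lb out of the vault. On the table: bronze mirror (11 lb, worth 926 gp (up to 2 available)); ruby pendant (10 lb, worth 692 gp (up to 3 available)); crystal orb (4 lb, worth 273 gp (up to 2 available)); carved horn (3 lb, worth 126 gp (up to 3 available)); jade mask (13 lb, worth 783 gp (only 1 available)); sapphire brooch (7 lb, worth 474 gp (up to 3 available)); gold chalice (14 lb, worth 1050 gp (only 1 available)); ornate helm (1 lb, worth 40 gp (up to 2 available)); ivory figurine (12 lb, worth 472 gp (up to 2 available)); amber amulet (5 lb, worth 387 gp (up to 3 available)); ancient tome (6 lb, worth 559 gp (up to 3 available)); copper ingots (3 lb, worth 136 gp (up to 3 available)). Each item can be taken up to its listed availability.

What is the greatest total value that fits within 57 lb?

Density check — ancient tome 93.17, bronze mirror 84.18, amber amulet 77.40 are the best per lb.
A density-first pass picks 2×bronze mirror + 2×ornate helm + 3×amber amulet + 3×ancient tome — 4770 at 57 lb.
The 7 lb tied up in 2×ornate helm and amber amulet is better spent on sapphire brooch — total rises to 4777 (57 lb).

4777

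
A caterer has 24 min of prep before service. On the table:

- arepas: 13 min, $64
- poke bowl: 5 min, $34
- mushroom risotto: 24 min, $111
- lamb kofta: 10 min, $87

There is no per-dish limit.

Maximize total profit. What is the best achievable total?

174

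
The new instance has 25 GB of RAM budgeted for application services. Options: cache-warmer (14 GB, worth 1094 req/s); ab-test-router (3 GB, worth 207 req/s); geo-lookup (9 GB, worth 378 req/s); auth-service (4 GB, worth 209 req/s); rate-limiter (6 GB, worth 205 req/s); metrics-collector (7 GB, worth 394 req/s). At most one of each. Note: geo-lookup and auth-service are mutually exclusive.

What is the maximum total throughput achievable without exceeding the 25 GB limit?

1697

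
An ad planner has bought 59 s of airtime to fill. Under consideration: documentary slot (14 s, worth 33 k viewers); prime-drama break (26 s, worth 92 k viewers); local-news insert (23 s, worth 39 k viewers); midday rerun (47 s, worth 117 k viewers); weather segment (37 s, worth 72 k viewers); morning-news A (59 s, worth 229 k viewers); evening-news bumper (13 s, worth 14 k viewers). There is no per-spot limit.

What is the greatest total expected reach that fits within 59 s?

229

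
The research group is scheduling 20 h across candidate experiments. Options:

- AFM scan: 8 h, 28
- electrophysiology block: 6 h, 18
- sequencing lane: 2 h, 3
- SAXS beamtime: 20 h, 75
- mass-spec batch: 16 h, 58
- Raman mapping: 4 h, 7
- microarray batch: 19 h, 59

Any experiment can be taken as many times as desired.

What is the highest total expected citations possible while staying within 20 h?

75

SAXS beamtime uses 20 of the 20 h and totals 75.
That's the maximum — no swap from here does better than 75.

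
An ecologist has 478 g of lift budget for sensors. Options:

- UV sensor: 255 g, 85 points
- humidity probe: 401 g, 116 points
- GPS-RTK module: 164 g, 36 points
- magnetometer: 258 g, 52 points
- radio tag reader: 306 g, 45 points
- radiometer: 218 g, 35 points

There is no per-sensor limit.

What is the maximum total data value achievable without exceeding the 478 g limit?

121

Ranking by ratio (data value/g): UV sensor 0.33, humidity probe 0.29, GPS-RTK module 0.22, magnetometer 0.20.
Best packing: UV sensor + GPS-RTK module — 419 g, 121 total.
The spare 59 g is too small for any remaining sensor, and no exchange beats 121.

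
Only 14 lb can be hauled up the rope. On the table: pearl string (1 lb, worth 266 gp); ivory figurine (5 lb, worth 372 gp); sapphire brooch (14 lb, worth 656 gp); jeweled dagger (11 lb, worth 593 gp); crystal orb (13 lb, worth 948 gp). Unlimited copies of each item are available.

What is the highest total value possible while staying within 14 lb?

3724

Best packing: 14×pearl string — 14 lb, 3724 total.
That's the maximum — no swap from here does better than 3724.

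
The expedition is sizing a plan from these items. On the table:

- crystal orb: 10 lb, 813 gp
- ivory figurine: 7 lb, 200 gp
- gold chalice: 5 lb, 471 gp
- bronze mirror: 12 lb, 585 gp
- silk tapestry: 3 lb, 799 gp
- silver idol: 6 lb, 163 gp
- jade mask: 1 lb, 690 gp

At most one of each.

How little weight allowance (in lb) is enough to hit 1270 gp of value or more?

Minimise lb subject to total value ≥ 1270.
Taking silk tapestry + jade mask gives 1489 (≥ 1270) for 4 lb.
Below 4 lb the best achievable stays under 1270.

4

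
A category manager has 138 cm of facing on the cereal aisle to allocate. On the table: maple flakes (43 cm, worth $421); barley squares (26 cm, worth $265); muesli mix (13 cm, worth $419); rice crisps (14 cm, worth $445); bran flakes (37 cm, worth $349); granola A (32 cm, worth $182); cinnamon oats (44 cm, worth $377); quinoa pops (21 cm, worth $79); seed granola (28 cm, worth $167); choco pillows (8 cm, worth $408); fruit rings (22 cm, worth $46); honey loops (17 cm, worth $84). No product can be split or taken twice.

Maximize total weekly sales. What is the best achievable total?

2140

Filling by ratio: maple flakes + barley squares + muesli mix + rice crisps + seed granola + choco pillows for 2125, with 6 cm left unused.
The 28 cm tied up in seed granola is better spent on granola A — total rises to 2140 (136 cm).
Next best is maple flakes + muesli mix + rice crisps + bran flakes + choco pillows + honey loops at 2126 (132 cm) — short by 14.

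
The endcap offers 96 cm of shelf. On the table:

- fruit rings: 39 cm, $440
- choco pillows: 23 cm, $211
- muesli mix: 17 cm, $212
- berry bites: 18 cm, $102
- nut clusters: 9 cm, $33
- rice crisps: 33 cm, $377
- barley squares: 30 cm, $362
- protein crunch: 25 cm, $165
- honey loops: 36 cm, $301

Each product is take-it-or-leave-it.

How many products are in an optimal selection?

4

The maximum weekly sales within 96 cm is 1047.
One optimal bundle: fruit rings + muesli mix + nut clusters + barley squares (95 cm).
Every optimal selection uses 4 products.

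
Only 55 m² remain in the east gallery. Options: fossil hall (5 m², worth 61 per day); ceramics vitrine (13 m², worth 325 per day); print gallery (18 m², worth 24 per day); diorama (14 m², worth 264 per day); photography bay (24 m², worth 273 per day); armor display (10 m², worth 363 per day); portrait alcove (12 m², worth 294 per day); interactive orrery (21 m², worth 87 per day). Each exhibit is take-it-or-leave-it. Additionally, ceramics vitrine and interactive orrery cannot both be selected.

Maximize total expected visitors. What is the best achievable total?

1307

Best packing: fossil hall + ceramics vitrine + diorama + armor display + portrait alcove — 54 m², 1307 total.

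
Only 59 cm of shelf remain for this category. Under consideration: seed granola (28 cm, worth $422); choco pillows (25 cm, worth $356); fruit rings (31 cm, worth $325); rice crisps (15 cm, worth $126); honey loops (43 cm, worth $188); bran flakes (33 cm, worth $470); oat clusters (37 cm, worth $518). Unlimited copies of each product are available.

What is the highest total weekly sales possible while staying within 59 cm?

Density check — seed granola 15.07, bran flakes 14.24, choco pillows 14.24, oat clusters 14.00 are the best per cm.
Best packing: 2×seed granola — 56 cm, 844 total.

844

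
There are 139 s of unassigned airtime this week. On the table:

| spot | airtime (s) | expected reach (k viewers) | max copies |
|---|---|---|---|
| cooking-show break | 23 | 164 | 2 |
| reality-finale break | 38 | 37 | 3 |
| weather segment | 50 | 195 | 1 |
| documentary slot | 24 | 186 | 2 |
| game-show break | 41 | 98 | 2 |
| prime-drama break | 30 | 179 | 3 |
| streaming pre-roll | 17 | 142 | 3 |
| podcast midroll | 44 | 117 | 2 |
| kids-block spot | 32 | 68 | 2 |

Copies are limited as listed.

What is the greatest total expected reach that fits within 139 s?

999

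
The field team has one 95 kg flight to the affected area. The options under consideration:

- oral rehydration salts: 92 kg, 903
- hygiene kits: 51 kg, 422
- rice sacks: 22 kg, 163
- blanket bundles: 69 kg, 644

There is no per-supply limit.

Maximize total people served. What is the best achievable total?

Oral rehydration salts uses 92 of the 95 kg and totals 903.
Every other selection either busts 95 kg or fails to beat 903.

903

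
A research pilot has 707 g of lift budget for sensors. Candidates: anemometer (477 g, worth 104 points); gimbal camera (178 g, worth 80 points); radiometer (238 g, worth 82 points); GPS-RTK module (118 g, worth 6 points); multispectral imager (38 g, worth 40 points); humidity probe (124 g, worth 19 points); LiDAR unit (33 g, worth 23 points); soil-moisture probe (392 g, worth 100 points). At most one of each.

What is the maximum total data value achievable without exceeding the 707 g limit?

Greedy by ratio would take gimbal camera + radiometer + multispectral imager + humidity probe + LiDAR unit: 611 g used, total 244.
The 302 g tied up in gimbal camera and humidity probe is better spent on soil-moisture probe — total rises to 245 (701 g).
Next best is gimbal camera + radiometer + multispectral imager + humidity probe + LiDAR unit at 244 (611 g) — short by 1.

245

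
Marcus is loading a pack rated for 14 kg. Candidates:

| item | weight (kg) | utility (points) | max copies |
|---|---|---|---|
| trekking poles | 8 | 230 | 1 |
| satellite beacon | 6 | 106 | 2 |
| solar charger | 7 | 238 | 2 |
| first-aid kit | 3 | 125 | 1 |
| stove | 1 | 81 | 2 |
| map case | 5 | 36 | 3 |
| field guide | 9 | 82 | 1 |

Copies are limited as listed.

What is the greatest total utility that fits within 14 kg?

525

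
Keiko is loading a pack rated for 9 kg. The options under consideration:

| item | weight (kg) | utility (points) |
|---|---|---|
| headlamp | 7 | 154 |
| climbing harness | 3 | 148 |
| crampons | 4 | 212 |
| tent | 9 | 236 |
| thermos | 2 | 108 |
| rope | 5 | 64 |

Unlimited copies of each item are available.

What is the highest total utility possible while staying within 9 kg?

A density-first pass picks 4×thermos — 432 at 8 kg.
The 2 kg tied up in thermos is better spent on climbing harness — total rises to 472 (9 kg).
Every other selection either busts 9 kg or fails to beat 472.

472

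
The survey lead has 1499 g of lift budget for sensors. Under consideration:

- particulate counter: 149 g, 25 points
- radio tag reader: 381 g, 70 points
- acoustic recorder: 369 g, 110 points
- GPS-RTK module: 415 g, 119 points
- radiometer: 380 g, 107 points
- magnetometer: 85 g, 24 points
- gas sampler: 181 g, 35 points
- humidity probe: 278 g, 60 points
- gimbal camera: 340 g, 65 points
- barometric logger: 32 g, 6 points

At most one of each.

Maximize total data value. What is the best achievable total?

402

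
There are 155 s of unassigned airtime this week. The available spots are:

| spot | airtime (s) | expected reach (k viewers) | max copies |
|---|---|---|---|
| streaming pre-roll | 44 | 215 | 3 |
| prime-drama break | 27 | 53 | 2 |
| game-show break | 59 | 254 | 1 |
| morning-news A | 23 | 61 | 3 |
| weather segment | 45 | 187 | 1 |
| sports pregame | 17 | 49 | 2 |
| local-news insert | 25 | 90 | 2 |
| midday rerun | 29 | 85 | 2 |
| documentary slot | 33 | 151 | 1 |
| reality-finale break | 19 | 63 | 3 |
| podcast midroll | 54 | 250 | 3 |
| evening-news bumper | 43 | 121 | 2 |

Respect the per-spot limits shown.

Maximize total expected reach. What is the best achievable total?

Filling by ratio: 3×streaming pre-roll + reality-finale break for 708, with 4 s left unused.
Replace 2×streaming pre-roll and reality-finale break with 2×podcast midroll: the trade gains 7 net, giving 715 at 152 s.
No other feasible combination exceeds 715.

715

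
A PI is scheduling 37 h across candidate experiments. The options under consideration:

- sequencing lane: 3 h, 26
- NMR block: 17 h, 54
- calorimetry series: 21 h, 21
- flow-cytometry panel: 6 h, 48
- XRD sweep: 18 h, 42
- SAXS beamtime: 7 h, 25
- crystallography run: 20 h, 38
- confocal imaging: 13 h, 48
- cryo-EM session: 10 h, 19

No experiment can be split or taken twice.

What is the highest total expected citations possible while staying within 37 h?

By expected citations per h: sequencing lane 8.67, flow-cytometry panel 8.00, confocal imaging 3.69 lead.
Greedy by ratio would take sequencing lane + flow-cytometry panel + SAXS beamtime + confocal imaging: 29 h used, total 147.
The 13 h tied up in confocal imaging is better spent on NMR block — total rises to 153 (33 h).
Next best is NMR block + flow-cytometry panel + confocal imaging at 150 (36 h) — short by 3.

153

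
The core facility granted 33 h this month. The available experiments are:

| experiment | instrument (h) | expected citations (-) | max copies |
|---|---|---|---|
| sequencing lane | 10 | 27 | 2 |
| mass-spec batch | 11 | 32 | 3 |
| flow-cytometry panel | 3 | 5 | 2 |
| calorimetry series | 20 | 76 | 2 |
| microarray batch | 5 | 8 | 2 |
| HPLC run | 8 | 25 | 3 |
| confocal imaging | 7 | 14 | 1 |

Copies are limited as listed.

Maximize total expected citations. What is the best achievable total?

109

The ratio heuristic lands on flow-cytometry panel + calorimetry series + HPLC run (106) but leaves 2 h idle.
Dropping flow-cytometry panel frees 3 h; slotting in microarray batch (5 h) lifts the total to 109 at 33 h.
Every other selection either busts 33 h or exceeds an availability limit or fails to beat 109.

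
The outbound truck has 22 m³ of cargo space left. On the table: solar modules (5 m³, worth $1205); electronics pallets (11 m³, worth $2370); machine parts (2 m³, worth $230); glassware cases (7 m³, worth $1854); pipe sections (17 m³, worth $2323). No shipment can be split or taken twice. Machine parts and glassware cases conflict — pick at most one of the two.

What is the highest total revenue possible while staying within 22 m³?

4224

Electronics pallets + glassware cases uses 18 of the 22 m³ and totals 4224.
Nothing else feasible within 22 m³ beats 4224.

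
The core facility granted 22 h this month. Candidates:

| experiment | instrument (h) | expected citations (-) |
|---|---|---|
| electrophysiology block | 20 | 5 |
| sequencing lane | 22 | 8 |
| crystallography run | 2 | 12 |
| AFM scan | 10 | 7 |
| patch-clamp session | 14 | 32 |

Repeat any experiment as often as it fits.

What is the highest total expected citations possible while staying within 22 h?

By expected citations per h: crystallography run 6.00, patch-clamp session 2.29, AFM scan 0.70, sequencing lane 0.36 lead.
Best packing: 11×crystallography run — 22 h, 132 total.
Every other selection either busts 22 h or fails to beat 132.

132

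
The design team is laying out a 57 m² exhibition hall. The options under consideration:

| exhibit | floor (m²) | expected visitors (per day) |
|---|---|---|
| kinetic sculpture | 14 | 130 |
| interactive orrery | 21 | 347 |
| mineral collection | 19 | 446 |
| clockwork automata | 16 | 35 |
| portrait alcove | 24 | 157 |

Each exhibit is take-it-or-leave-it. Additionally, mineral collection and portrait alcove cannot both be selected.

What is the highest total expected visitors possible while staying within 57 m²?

923

Taking kinetic sculpture + interactive orrery + mineral collection: 54 m² used, 923 in expected visitors.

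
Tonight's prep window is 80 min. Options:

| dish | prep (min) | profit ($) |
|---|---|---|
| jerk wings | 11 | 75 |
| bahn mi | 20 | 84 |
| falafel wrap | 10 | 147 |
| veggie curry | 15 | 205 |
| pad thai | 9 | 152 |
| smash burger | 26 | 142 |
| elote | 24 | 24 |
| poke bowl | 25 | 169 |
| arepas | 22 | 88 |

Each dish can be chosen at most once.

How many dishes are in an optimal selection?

The maximum profit within 80 min is 757.
bahn mi + falafel wrap + veggie curry + pad thai + poke bowl hits 757 at 79 min.
All optima have 5 dishes.

5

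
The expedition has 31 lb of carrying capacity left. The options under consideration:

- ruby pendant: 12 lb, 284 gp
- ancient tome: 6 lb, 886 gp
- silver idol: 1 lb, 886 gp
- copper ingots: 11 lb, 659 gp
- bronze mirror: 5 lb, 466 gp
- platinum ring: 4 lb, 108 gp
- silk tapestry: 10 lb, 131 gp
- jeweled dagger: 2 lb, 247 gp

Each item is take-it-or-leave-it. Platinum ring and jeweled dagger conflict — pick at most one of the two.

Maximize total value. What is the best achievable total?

Ancient tome + silver idol + copper ingots + bronze mirror + jeweled dagger uses 25 of the 31 lb and totals 3144.
Nothing else feasible within 31 lb beats 3144.

3144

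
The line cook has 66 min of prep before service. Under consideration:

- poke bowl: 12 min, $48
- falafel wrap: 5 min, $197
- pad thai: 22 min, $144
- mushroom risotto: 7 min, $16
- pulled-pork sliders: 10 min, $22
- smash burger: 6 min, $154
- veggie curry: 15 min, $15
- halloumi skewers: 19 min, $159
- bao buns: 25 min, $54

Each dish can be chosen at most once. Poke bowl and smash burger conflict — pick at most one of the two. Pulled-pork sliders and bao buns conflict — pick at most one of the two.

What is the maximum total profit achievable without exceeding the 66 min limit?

676

Ranking by ratio (profit/min): falafel wrap 39.40, smash burger 25.67, halloumi skewers 8.37.
Taking falafel wrap + pad thai + pulled-pork sliders + smash burger + halloumi skewers: 62 min used, 676 in profit.
Every other selection either busts 66 min or breaks a pairing rule or fails to beat 676.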